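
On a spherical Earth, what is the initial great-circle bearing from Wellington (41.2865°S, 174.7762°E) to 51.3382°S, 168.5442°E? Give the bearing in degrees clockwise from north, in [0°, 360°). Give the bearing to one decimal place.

201.0°

Δλ = 168.5442 − 174.7762 = -6.2320°.
θ = atan2( sin Δλ · cos φ₂ , cos φ₁ · sin φ₂ − sin φ₁ · cos φ₂ · cos Δλ )
  = atan2(-0.06782, -0.17697) = -159.033° → normalised to [0°, 360°): 200.967°.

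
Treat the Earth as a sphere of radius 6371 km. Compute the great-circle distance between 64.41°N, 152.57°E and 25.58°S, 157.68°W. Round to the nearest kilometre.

10888 km

Δλ = -157.68 − 152.57 = -310.25°; wrapped into (−180°, 180°]: 49.75°.
Δφ = -25.58 − 64.41 = -89.99°.
a = sin²(Δφ/2) + cos φ₁ · cos φ₂ · sin²(Δλ/2) = 0.568846.
c = 2·atan2(√a, √(1−a)) = 1.70893 rad → d = 6371·c ≈ 10887.58 km.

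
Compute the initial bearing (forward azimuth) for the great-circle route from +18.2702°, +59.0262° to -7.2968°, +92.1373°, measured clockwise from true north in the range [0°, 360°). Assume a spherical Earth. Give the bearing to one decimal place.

Δλ = 92.1373 − 59.0262 = 33.1111°.
θ = atan2( sin Δλ · cos φ₂ , cos φ₁ · sin φ₂ − sin φ₁ · cos φ₂ · cos Δλ )
  = atan2(0.54184, -0.38107) = 125.118° → normalised to [0°, 360°): 125.118°.

125.1°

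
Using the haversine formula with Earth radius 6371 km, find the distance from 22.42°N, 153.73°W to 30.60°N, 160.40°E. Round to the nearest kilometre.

4622 km

Δλ = 160.40 − -153.73 = 314.13°; wrapped into (−180°, 180°]: -45.87°.
Δφ = 30.60 − 22.42 = 8.18°.
a = sin²(Δφ/2) + cos φ₁ · cos φ₂ · sin²(Δλ/2) = 0.125916.
c = 2·atan2(√a, √(1−a)) = 0.72550 rad → d = 6371·c ≈ 4622.15 km.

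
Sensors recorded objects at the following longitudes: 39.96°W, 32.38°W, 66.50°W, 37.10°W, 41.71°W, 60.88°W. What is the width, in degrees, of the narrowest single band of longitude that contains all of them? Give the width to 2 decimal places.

Sort the longitudes: -66.50°, -60.88°, -41.71°, -39.96°, -37.10°, -32.38°.
Eastward gaps between consecutive values (wrapping around): 5.62°, 19.17°, 1.75°, 2.86°, 4.72°, 325.88°.
Largest gap = 325.88° ⇒ minimal covering band is its complement: 360° − 325.88° = 34.12°.
Band runs from -66.50° eastward to -32.38°.

34.12°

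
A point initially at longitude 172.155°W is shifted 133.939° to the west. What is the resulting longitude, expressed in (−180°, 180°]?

Start at -172.155°; shift −133.939° → -306.094°.
-306.094° lies outside (−180°, 180°]; add 360° → +53.906°.

53.906°E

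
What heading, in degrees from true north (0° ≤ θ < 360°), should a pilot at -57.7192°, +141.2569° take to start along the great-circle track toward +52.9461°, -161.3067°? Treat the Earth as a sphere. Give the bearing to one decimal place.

Δλ = -161.3067 − 141.2569 = -302.5636°; wrapped into (−180°, 180°]: 57.4364°.
θ = atan2( sin Δλ · cos φ₂ , cos φ₁ · sin φ₂ − sin φ₁ · cos φ₂ · cos Δλ )
  = atan2(0.50784, 0.70042) = 35.944° → normalised to [0°, 360°): 35.944°.

35.9°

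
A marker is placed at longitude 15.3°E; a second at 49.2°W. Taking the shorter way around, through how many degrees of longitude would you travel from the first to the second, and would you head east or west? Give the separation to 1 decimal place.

64.5° west

Raw difference: -49.2 − 15.3 = -64.5°.
Normalise into (−180°, 180°]: -64.5° stays -64.5°.
Negative ⇒ the second point lies to the west; separation 64.5°.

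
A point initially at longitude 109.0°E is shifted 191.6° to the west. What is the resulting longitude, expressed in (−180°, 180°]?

82.6°W

Start at +109.0°; shift −191.6° → -82.6°.
-82.6° already lies in (−180°, 180°].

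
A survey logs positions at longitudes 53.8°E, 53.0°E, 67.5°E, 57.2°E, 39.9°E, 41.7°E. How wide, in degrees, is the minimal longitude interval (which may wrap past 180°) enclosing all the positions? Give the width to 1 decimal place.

Sort the longitudes: +39.9°, +41.7°, +53.0°, +53.8°, +57.2°, +67.5°.
Eastward gaps between consecutive values (wrapping around): 1.8°, 11.3°, 0.8°, 3.4°, 10.3°, 332.4°.
Largest gap = 332.4° ⇒ minimal covering band is its complement: 360° − 332.4° = 27.6°.
Band runs from +39.9° eastward to +67.5°.

27.6°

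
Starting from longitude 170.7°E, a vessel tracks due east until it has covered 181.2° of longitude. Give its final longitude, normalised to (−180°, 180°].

8.1°W

Start at +170.7°; shift +181.2° → +351.9°.
+351.9° lies outside (−180°, 180°]; subtract 360° → -8.1°.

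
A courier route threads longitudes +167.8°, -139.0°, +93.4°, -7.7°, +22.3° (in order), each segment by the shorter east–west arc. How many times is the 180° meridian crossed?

Leg 1: +167.8° → -139.0°, shortest Δλ = 53.2° (east) — crosses 180°.
Leg 2: -139.0° → +93.4°, shortest Δλ = -127.6° (west) — crosses 180°.
Leg 3: +93.4° → -7.7°, shortest Δλ = -101.1° (west) — does not cross 180°.
Leg 4: -7.7° → +22.3°, shortest Δλ = 30.0° (east) — does not cross 180°.
Total crossings: 2.

2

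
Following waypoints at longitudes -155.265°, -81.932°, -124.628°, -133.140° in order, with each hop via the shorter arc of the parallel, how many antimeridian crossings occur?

0

Leg 1: -155.265° → -81.932°, shortest Δλ = 73.333° (east) — does not cross 180°.
Leg 2: -81.932° → -124.628°, shortest Δλ = -42.696° (west) — does not cross 180°.
Leg 3: -124.628° → -133.140°, shortest Δλ = -8.512° (west) — does not cross 180°.
Total crossings: 0.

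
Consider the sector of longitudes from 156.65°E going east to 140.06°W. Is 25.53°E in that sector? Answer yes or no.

Band width going east from +156.65° to -140.06°: ((-140.06 − 156.65) mod 360) = 63.29°.
Offset of +25.53° east of the west edge: ((25.53 − 156.65) mod 360) = 228.88°.
228.88° > 63.29° ⇒ outside.

No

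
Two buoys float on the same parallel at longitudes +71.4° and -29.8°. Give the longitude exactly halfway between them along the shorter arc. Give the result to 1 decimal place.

+20.8°

Signed shortest Δλ from +71.4° to -29.8° is -101.2°.
Midpoint longitude = +71.4° + (-101.2°)/2 = +71.4° − 50.6° = +20.8°.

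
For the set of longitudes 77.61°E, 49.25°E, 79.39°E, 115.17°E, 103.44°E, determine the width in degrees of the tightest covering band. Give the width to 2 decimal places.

Sort the longitudes: +49.25°, +77.61°, +79.39°, +103.44°, +115.17°.
Eastward gaps between consecutive values (wrapping around): 28.36°, 1.78°, 24.05°, 11.73°, 294.08°.
Largest gap = 294.08° ⇒ minimal covering band is its complement: 360° − 294.08° = 65.92°.
Band runs from +49.25° eastward to +115.17°.

65.92°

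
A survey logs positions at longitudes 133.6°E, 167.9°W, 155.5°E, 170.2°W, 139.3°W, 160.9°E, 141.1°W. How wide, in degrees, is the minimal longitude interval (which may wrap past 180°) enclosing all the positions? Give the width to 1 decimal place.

87.1°

Sort the longitudes: -170.2°, -167.9°, -141.1°, -139.3°, +133.6°, +155.5°, +160.9°.
Eastward gaps between consecutive values (wrapping around): 2.3°, 26.8°, 1.8°, 272.9°, 21.9°, 5.4°, 28.9°.
Largest gap = 272.9° ⇒ minimal covering band is its complement: 360° − 272.9° = 87.1°.
Band runs from +133.6° eastward to -139.3°, crossing the antimeridian.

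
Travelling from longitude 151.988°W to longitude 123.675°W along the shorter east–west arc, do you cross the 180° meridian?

No

Signed shortest Δλ = ((-123.675 − -151.988 + 180) mod 360) − 180 = 28.313°.
Going east by 28.313° from -151.988° reaches -123.675° without touching 180°.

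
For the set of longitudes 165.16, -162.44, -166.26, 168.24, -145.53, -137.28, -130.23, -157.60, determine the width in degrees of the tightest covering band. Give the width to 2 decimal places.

Sort the longitudes: -166.26°, -162.44°, -157.60°, -145.53°, -137.28°, -130.23°, +165.16°, +168.24°.
Eastward gaps between consecutive values (wrapping around): 3.82°, 4.84°, 12.07°, 8.25°, 7.05°, 295.39°, 3.08°, 25.50°.
Largest gap = 295.39° ⇒ minimal covering band is its complement: 360° − 295.39° = 64.61°.
Band runs from +165.16° eastward to -130.23°, crossing the antimeridian.

64.61°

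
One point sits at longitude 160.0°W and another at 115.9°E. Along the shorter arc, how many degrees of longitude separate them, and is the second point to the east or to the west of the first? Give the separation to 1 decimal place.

84.1° west

Raw difference: 115.9 − -160.0 = 275.9°.
Normalise into (−180°, 180°]: 275.9° − 360° = -84.1°.
Negative ⇒ the second point lies to the west; separation 84.1°.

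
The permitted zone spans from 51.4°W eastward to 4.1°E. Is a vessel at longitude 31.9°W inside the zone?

Band width going east from -51.4° to +4.1°: ((4.1 − -51.4) mod 360) = 55.5°.
Offset of -31.9° east of the west edge: ((-31.9 − -51.4) mod 360) = 19.5°.
19.5° ≤ 55.5° ⇒ inside.

Yes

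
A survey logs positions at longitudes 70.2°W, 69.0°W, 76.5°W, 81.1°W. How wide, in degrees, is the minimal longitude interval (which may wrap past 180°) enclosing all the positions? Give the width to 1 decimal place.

Sort the longitudes: -81.1°, -76.5°, -70.2°, -69.0°.
Eastward gaps between consecutive values (wrapping around): 4.6°, 6.3°, 1.2°, 347.9°.
Largest gap = 347.9° ⇒ minimal covering band is its complement: 360° − 347.9° = 12.1°.
Band runs from -81.1° eastward to -69.0°.

12.1°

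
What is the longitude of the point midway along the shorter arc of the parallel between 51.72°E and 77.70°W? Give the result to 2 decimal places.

Signed shortest Δλ from +51.72° to -77.70° is -129.42°.
Midpoint longitude = +51.72° + (-129.42°)/2 = +51.72° − 64.71° = -12.99°.

12.99°W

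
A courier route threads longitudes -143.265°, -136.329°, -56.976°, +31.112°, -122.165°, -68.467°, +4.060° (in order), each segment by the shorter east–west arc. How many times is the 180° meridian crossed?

0

Leg 1: -143.265° → -136.329°, shortest Δλ = 6.936° (east) — does not cross 180°.
Leg 2: -136.329° → -56.976°, shortest Δλ = 79.353° (east) — does not cross 180°.
Leg 3: -56.976° → +31.112°, shortest Δλ = 88.088° (east) — does not cross 180°.
Leg 4: +31.112° → -122.165°, shortest Δλ = -153.277° (west) — does not cross 180°.
Leg 5: -122.165° → -68.467°, shortest Δλ = 53.698° (east) — does not cross 180°.
Leg 6: -68.467° → +4.060°, shortest Δλ = 72.527° (east) — does not cross 180°.
Total crossings: 0.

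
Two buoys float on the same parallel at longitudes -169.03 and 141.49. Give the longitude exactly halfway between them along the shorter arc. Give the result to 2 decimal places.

+166.23°

Signed shortest Δλ from -169.03° to +141.49° is -49.48°.
Midpoint longitude = -169.03° + (-49.48°)/2 = -169.03° − 24.74° = -193.77°.
Normalise into (−180°, 180°]: +166.23°.
(The naïve average (-169.03 + +141.49)/2 = -13.77° is on the wrong side of the globe.)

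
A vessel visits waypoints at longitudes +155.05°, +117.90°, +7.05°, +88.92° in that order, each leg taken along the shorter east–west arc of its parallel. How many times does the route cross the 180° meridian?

0

Leg 1: +155.05° → +117.90°, shortest Δλ = -37.15° (west) — does not cross 180°.
Leg 2: +117.90° → +7.05°, shortest Δλ = -110.85° (west) — does not cross 180°.
Leg 3: +7.05° → +88.92°, shortest Δλ = 81.87° (east) — does not cross 180°.
Total crossings: 0.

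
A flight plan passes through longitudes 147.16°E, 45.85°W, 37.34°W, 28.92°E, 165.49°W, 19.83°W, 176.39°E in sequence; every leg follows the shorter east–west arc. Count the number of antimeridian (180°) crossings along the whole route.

3

Leg 1: +147.16° → -45.85°, shortest Δλ = 166.99° (east) — crosses 180°.
Leg 2: -45.85° → -37.34°, shortest Δλ = 8.51° (east) — does not cross 180°.
Leg 3: -37.34° → +28.92°, shortest Δλ = 66.26° (east) — does not cross 180°.
Leg 4: +28.92° → -165.49°, shortest Δλ = 165.59° (east) — crosses 180°.
Leg 5: -165.49° → -19.83°, shortest Δλ = 145.66° (east) — does not cross 180°.
Leg 6: -19.83° → +176.39°, shortest Δλ = -163.78° (west) — crosses 180°.
Total crossings: 3.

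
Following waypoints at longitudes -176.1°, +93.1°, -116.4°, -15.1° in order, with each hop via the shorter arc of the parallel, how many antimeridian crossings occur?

Leg 1: -176.1° → +93.1°, shortest Δλ = -90.8° (west) — crosses 180°.
Leg 2: +93.1° → -116.4°, shortest Δλ = 150.5° (east) — crosses 180°.
Leg 3: -116.4° → -15.1°, shortest Δλ = 101.3° (east) — does not cross 180°.
Total crossings: 2.

2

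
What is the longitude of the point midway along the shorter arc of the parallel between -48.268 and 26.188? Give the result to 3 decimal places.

-11.040°

Signed shortest Δλ from -48.268° to +26.188° is +74.456°.
Midpoint longitude = -48.268° + (+74.456°)/2 = -48.268° + 37.228° = -11.040°.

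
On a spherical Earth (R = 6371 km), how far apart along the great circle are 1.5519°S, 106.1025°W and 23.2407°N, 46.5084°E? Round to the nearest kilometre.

16203 km

Δλ = 46.5084 − -106.1025 = 152.6109°.
Δφ = 23.2407 − -1.5519 = 24.7926°.
a = sin²(Δφ/2) + cos φ₁ · cos φ₂ · sin²(Δλ/2) = 0.913121.
c = 2·atan2(√a, √(1−a)) = 2.54320 rad → d = 6371·c ≈ 16202.72 km.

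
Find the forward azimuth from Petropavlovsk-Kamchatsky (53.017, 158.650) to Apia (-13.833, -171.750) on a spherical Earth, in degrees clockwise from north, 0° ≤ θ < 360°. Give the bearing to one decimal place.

Δλ = -171.750 − 158.650 = -330.400°; wrapped into (−180°, 180°]: 29.600°.
θ = atan2( sin Δλ · cos φ₂ , cos φ₁ · sin φ₂ − sin φ₁ · cos φ₂ · cos Δλ )
  = atan2(0.47962, -0.81825) = 149.623° → normalised to [0°, 360°): 149.623°.

149.6°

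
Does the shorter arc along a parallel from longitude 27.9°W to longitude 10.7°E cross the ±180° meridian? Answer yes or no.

No

Signed shortest Δλ = ((10.7 − -27.9 + 180) mod 360) − 180 = 38.6°.
Going east by 38.6° from -27.9° reaches +10.7° without touching 180°.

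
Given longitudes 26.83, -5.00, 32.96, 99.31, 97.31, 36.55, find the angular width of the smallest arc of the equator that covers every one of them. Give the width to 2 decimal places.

104.31°

Sort the longitudes: -5.00°, +26.83°, +32.96°, +36.55°, +97.31°, +99.31°.
Eastward gaps between consecutive values (wrapping around): 31.83°, 6.13°, 3.59°, 60.76°, 2.00°, 255.69°.
Largest gap = 255.69° ⇒ minimal covering band is its complement: 360° − 255.69° = 104.31°.
Band runs from -5.00° eastward to +99.31°.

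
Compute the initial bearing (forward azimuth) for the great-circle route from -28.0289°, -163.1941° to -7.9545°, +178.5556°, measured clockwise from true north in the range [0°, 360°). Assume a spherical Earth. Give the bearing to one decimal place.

Δλ = 178.5556 − -163.1941 = 341.7497°; wrapped into (−180°, 180°]: -18.2503°.
θ = atan2( sin Δλ · cos φ₂ , cos φ₁ · sin φ₂ − sin φ₁ · cos φ₂ · cos Δλ )
  = atan2(-0.31016, 0.31983) = -44.120° → normalised to [0°, 360°): 315.880°.

315.9°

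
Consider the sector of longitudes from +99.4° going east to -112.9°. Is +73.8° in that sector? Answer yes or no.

Band width going east from +99.4° to -112.9°: ((-112.9 − 99.4) mod 360) = 147.7°.
Offset of +73.8° east of the west edge: ((73.8 − 99.4) mod 360) = 334.4°.
334.4° > 147.7° ⇒ outside.

No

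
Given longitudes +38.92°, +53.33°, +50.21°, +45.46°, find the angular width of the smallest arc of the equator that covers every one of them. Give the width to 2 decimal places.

Sort the longitudes: +38.92°, +45.46°, +50.21°, +53.33°.
Eastward gaps between consecutive values (wrapping around): 6.54°, 4.75°, 3.12°, 345.59°.
Largest gap = 345.59° ⇒ minimal covering band is its complement: 360° − 345.59° = 14.41°.
Band runs from +38.92° eastward to +53.33°.

14.41°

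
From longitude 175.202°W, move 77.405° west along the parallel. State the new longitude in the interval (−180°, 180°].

107.393°E

Start at -175.202°; shift −77.405° → -252.607°.
-252.607° lies outside (−180°, 180°]; add 360° → +107.393°.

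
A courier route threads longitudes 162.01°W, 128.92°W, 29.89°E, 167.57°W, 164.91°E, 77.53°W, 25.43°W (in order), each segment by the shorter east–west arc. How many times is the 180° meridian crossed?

3

Leg 1: -162.01° → -128.92°, shortest Δλ = 33.09° (east) — does not cross 180°.
Leg 2: -128.92° → +29.89°, shortest Δλ = 158.81° (east) — does not cross 180°.
Leg 3: +29.89° → -167.57°, shortest Δλ = 162.54° (east) — crosses 180°.
Leg 4: -167.57° → +164.91°, shortest Δλ = -27.52° (west) — crosses 180°.
Leg 5: +164.91° → -77.53°, shortest Δλ = 117.56° (east) — crosses 180°.
Leg 6: -77.53° → -25.43°, shortest Δλ = 52.1° (east) — does not cross 180°.
Total crossings: 3.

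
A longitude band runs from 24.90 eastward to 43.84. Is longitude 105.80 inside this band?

Band width going east from +24.90° to +43.84°: ((43.84 − 24.90) mod 360) = 18.94°.
Offset of +105.80° east of the west edge: ((105.80 − 24.90) mod 360) = 80.90°.
80.90° > 18.94° ⇒ outside.

No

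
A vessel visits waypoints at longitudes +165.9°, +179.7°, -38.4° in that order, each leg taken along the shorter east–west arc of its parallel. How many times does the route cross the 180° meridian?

1

Leg 1: +165.9° → +179.7°, shortest Δλ = 13.8° (east) — does not cross 180°.
Leg 2: +179.7° → -38.4°, shortest Δλ = 141.9° (east) — crosses 180°.
Total crossings: 1.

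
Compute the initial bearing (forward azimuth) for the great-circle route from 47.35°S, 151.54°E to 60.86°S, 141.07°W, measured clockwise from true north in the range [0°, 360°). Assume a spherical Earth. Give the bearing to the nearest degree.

Δλ = -141.07 − 151.54 = -292.61°; wrapped into (−180°, 180°]: 67.39°.
θ = atan2( sin Δλ · cos φ₂ , cos φ₁ · sin φ₂ − sin φ₁ · cos φ₂ · cos Δλ )
  = atan2(0.44952, -0.45407) = 135.289° → normalised to [0°, 360°): 135.289°.

135°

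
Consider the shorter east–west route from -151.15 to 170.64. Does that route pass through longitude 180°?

Naïve |170.64 − -151.15| = 321.79° > 180°, so the shorter arc goes the other way round — across 180°.
Signed shortest Δλ = ((170.64 − -151.15 + 180) mod 360) − 180 = -38.21°.
Going west by 38.21° from -151.15° passes through 180° before reaching +170.64°.

Yes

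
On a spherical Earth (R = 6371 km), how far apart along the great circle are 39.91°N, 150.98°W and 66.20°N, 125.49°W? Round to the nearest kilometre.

Δλ = -125.49 − -150.98 = 25.49°.
Δφ = 66.20 − 39.91 = 26.29°.
a = sin²(Δφ/2) + cos φ₁ · cos φ₂ · sin²(Δλ/2) = 0.066783.
c = 2·atan2(√a, √(1−a)) = 0.52278 rad → d = 6371·c ≈ 3330.65 km.

3331 km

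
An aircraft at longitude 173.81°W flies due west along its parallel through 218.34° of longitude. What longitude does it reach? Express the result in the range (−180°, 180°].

Start at -173.81°; shift −218.34° → -392.15°.
-392.15° lies outside (−180°, 180°]; add 360° → -32.15°.

32.15°W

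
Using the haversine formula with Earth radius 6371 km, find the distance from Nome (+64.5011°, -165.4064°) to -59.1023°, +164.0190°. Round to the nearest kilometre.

Δλ = 164.0190 − -165.4064 = 329.4254°; wrapped into (−180°, 180°]: -30.5746°.
Δφ = -59.1023 − 64.5011 = -123.6034°.
a = sin²(Δφ/2) + cos φ₁ · cos φ₂ · sin²(Δλ/2) = 0.792088.
c = 2·atan2(√a, √(1−a)) = 2.19466 rad → d = 6371·c ≈ 13982.18 km.

13982 km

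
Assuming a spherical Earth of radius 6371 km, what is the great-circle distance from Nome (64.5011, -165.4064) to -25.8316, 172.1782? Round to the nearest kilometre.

Δλ = 172.1782 − -165.4064 = 337.5846°; wrapped into (−180°, 180°]: -22.4154°.
Δφ = -25.8316 − 64.5011 = -90.3327°.
a = sin²(Δφ/2) + cos φ₁ · cos φ₂ · sin²(Δλ/2) = 0.517542.
c = 2·atan2(√a, √(1−a)) = 1.60589 rad → d = 6371·c ≈ 10231.10 km.

10231 km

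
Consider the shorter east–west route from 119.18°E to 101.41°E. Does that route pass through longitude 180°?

No

Signed shortest Δλ = ((101.41 − 119.18 + 180) mod 360) − 180 = -17.77°.
Going west by 17.77° from +119.18° reaches +101.41° without touching 180°.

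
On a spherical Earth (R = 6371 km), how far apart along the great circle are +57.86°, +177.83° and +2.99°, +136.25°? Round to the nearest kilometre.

Δλ = 136.25 − 177.83 = -41.58°.
Δφ = 2.99 − 57.86 = -54.87°.
a = sin²(Δφ/2) + cos φ₁ · cos φ₂ · sin²(Δλ/2) = 0.279215.
c = 2·atan2(√a, √(1−a)) = 1.11345 rad → d = 6371·c ≈ 7093.78 km.

7094 km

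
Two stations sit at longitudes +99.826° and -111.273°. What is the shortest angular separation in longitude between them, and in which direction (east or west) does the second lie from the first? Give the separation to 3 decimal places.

Raw difference: -111.273 − 99.826 = -211.099°.
Normalise into (−180°, 180°]: -211.099° + 360° = 148.901°.
Positive ⇒ the second point lies to the east; separation 148.901°.

148.901° east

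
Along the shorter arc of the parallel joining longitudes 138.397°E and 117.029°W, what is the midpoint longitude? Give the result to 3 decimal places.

Signed shortest Δλ from +138.397° to -117.029° is +104.574°.
Midpoint longitude = +138.397° + (+104.574°)/2 = +138.397° + 52.287° = +190.684°.
Normalise into (−180°, 180°]: -169.316°.
(The naïve average (+138.397 + -117.029)/2 = 10.684° is on the wrong side of the globe.)

169.316°W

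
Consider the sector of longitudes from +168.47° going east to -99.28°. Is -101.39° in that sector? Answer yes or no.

Band width going east from +168.47° to -99.28°: ((-99.28 − 168.47) mod 360) = 92.25°.
Offset of -101.39° east of the west edge: ((-101.39 − 168.47) mod 360) = 90.14°.
90.14° ≤ 92.25° ⇒ inside.

Yes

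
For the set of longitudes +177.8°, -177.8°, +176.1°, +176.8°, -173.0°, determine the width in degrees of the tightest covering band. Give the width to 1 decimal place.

Sort the longitudes: -177.8°, -173.0°, +176.1°, +176.8°, +177.8°.
Eastward gaps between consecutive values (wrapping around): 4.8°, 349.1°, 0.7°, 1.0°, 4.4°.
Largest gap = 349.1° ⇒ minimal covering band is its complement: 360° − 349.1° = 10.9°.
Band runs from +176.1° eastward to -173.0°, crossing the antimeridian.

10.9°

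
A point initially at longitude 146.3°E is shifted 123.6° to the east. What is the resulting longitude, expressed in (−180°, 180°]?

Start at +146.3°; shift +123.6° → +269.9°.
+269.9° lies outside (−180°, 180°]; subtract 360° → -90.1°.

90.1°W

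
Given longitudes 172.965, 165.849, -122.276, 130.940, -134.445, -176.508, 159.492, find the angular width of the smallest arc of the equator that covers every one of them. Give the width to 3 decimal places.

Sort the longitudes: -176.508°, -134.445°, -122.276°, +130.940°, +159.492°, +165.849°, +172.965°.
Eastward gaps between consecutive values (wrapping around): 42.063°, 12.169°, 253.216°, 28.552°, 6.357°, 7.116°, 10.527°.
Largest gap = 253.216° ⇒ minimal covering band is its complement: 360° − 253.216° = 106.784°.
Band runs from +130.940° eastward to -122.276°, crossing the antimeridian.

106.784°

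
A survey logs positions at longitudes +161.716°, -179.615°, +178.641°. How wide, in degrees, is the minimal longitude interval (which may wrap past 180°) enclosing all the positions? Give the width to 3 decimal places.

18.669°

Sort the longitudes: -179.615°, +161.716°, +178.641°.
Eastward gaps between consecutive values (wrapping around): 341.331°, 16.925°, 1.744°.
Largest gap = 341.331° ⇒ minimal covering band is its complement: 360° − 341.331° = 18.669°.
Band runs from +161.716° eastward to -179.615°, crossing the antimeridian.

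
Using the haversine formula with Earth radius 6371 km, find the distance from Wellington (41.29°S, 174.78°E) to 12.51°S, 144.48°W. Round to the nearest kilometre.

Δλ = -144.48 − 174.78 = -319.26°; wrapped into (−180°, 180°]: 40.74°.
Δφ = -12.51 − -41.29 = 28.78°.
a = sin²(Δφ/2) + cos φ₁ · cos φ₂ · sin²(Δλ/2) = 0.150639.
c = 2·atan2(√a, √(1−a)) = 0.79719 rad → d = 6371·c ≈ 5078.87 km.

5079 km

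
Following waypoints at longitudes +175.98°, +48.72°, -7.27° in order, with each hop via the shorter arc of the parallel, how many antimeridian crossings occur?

Leg 1: +175.98° → +48.72°, shortest Δλ = -127.26° (west) — does not cross 180°.
Leg 2: +48.72° → -7.27°, shortest Δλ = -55.99° (west) — does not cross 180°.
Total crossings: 0.

0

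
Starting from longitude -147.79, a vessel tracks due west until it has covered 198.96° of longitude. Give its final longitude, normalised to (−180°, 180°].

Start at -147.79°; shift −198.96° → -346.75°.
-346.75° lies outside (−180°, 180°]; add 360° → +13.25°.

+13.25°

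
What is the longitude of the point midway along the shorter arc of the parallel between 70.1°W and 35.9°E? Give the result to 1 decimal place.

17.1°W

Signed shortest Δλ from -70.1° to +35.9° is +106.0°.
Midpoint longitude = -70.1° + (+106.0°)/2 = -70.1° + 53.0° = -17.1°.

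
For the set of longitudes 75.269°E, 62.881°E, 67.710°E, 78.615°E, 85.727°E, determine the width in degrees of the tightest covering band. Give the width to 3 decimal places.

22.846°

Sort the longitudes: +62.881°, +67.710°, +75.269°, +78.615°, +85.727°.
Eastward gaps between consecutive values (wrapping around): 4.829°, 7.559°, 3.346°, 7.112°, 337.154°.
Largest gap = 337.154° ⇒ minimal covering band is its complement: 360° − 337.154° = 22.846°.
Band runs from +62.881° eastward to +85.727°.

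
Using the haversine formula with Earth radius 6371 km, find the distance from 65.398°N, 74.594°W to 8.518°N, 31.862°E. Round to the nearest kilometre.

9893 km

Δλ = 31.862 − -74.594 = 106.456°.
Δφ = 8.518 − 65.398 = -56.880°.
a = sin²(Δφ/2) + cos φ₁ · cos φ₂ · sin²(Δλ/2) = 0.490979.
c = 2·atan2(√a, √(1−a)) = 1.55275 rad → d = 6371·c ≈ 9892.59 km.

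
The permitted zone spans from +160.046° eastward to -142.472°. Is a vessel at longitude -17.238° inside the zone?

Band width going east from +160.046° to -142.472°: ((-142.472 − 160.046) mod 360) = 57.482°.
Offset of -17.238° east of the west edge: ((-17.238 − 160.046) mod 360) = 182.716°.
182.716° > 57.482° ⇒ outside.

No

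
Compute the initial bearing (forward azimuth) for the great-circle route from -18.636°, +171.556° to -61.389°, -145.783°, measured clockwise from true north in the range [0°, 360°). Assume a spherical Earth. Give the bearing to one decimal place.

Δλ = -145.783 − 171.556 = -317.339°; wrapped into (−180°, 180°]: 42.661°.
θ = atan2( sin Δλ · cos φ₂ , cos φ₁ · sin φ₂ − sin φ₁ · cos φ₂ · cos Δλ )
  = atan2(0.32450, -0.71933) = 155.719° → normalised to [0°, 360°): 155.719°.

155.7°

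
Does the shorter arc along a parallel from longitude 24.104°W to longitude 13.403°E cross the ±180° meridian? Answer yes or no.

Signed shortest Δλ = ((13.403 − -24.104 + 180) mod 360) − 180 = 37.507°.
Going east by 37.507° from -24.104° reaches +13.403° without touching 180°.

No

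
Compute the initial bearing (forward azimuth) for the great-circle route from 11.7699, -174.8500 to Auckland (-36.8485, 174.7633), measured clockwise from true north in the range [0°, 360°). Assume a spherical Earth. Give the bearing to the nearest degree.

191°

Δλ = 174.7633 − -174.8500 = 349.6133°; wrapped into (−180°, 180°]: -10.3867°.
θ = atan2( sin Δλ · cos φ₂ , cos φ₁ · sin φ₂ − sin φ₁ · cos φ₂ · cos Δλ )
  = atan2(-0.14427, -0.74765) = -169.078° → normalised to [0°, 360°): 190.922°.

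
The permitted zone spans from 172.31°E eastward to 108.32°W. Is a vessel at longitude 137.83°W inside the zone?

Band width going east from +172.31° to -108.32°: ((-108.32 − 172.31) mod 360) = 79.37°.
Offset of -137.83° east of the west edge: ((-137.83 − 172.31) mod 360) = 49.86°.
49.86° ≤ 79.37° ⇒ inside.

Yes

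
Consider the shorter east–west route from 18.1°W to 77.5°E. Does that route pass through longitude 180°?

Signed shortest Δλ = ((77.5 − -18.1 + 180) mod 360) − 180 = 95.6°.
Going east by 95.6° from -18.1° reaches +77.5° without touching 180°.

No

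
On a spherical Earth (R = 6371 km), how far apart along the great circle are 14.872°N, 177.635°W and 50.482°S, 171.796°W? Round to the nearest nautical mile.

3936 nmi

Δλ = -171.796 − -177.635 = 5.839°.
Δφ = -50.482 − 14.872 = -65.354°.
a = sin²(Δφ/2) + cos φ₁ · cos φ₂ · sin²(Δλ/2) = 0.293090.
c = 2·atan2(√a, √(1−a)) = 1.14415 rad → d = 6371·c ≈ 7289.38 km ≈ 3935.95 nmi.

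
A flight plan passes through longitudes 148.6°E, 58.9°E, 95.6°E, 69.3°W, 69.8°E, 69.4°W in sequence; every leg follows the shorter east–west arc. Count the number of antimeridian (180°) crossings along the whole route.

0

Leg 1: +148.6° → +58.9°, shortest Δλ = -89.7° (west) — does not cross 180°.
Leg 2: +58.9° → +95.6°, shortest Δλ = 36.7° (east) — does not cross 180°.
Leg 3: +95.6° → -69.3°, shortest Δλ = -164.9° (west) — does not cross 180°.
Leg 4: -69.3° → +69.8°, shortest Δλ = 139.1° (east) — does not cross 180°.
Leg 5: +69.8° → -69.4°, shortest Δλ = -139.2° (west) — does not cross 180°.
Total crossings: 0.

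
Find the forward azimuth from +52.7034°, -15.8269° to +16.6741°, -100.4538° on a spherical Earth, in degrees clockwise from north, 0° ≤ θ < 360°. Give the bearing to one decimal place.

Δλ = -100.4538 − -15.8269 = -84.6269°.
θ = atan2( sin Δλ · cos φ₂ , cos φ₁ · sin φ₂ − sin φ₁ · cos φ₂ · cos Δλ )
  = atan2(-0.95374, 0.10250) = -83.866° → normalised to [0°, 360°): 276.134°.

276.1°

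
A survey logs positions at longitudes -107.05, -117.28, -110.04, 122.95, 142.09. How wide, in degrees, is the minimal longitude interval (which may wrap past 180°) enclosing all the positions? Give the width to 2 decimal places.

Sort the longitudes: -117.28°, -110.04°, -107.05°, +122.95°, +142.09°.
Eastward gaps between consecutive values (wrapping around): 7.24°, 2.99°, 230.00°, 19.14°, 100.63°.
Largest gap = 230.00° ⇒ minimal covering band is its complement: 360° − 230.00° = 130.00°.
Band runs from +122.95° eastward to -107.05°, crossing the antimeridian.

130.00°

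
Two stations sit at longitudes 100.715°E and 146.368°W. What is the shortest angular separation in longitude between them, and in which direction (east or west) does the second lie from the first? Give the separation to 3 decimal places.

Raw difference: -146.368 − 100.715 = -247.083°.
Normalise into (−180°, 180°]: -247.083° + 360° = 112.917°.
Positive ⇒ the second point lies to the east; separation 112.917°.

112.917° east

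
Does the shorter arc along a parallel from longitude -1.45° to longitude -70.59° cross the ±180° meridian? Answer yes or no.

No

Signed shortest Δλ = ((-70.59 − -1.45 + 180) mod 360) − 180 = -69.14°.
Going west by 69.14° from -1.45° reaches -70.59° without touching 180°.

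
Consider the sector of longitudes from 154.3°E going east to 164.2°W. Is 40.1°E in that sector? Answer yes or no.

No

Band width going east from +154.3° to -164.2°: ((-164.2 − 154.3) mod 360) = 41.5°.
Offset of +40.1° east of the west edge: ((40.1 − 154.3) mod 360) = 245.8°.
245.8° > 41.5° ⇒ outside.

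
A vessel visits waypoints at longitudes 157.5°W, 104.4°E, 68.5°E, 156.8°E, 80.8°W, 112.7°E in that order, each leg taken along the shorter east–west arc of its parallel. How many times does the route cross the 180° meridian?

3

Leg 1: -157.5° → +104.4°, shortest Δλ = -98.1° (west) — crosses 180°.
Leg 2: +104.4° → +68.5°, shortest Δλ = -35.9° (west) — does not cross 180°.
Leg 3: +68.5° → +156.8°, shortest Δλ = 88.3° (east) — does not cross 180°.
Leg 4: +156.8° → -80.8°, shortest Δλ = 122.4° (east) — crosses 180°.
Leg 5: -80.8° → +112.7°, shortest Δλ = -166.5° (west) — crosses 180°.
Total crossings: 3.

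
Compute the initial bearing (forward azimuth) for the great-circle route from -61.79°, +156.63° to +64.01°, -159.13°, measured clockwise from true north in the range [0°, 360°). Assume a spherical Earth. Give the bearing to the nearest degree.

24°

Δλ = -159.13 − 156.63 = -315.76°; wrapped into (−180°, 180°]: 44.24°.
θ = atan2( sin Δλ · cos φ₂ , cos φ₁ · sin φ₂ − sin φ₁ · cos φ₂ · cos Δλ )
  = atan2(0.30573, 0.70156) = 23.547° → normalised to [0°, 360°): 23.547°.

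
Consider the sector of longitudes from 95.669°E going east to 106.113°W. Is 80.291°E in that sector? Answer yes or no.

Band width going east from +95.669° to -106.113°: ((-106.113 − 95.669) mod 360) = 158.218°.
Offset of +80.291° east of the west edge: ((80.291 − 95.669) mod 360) = 344.622°.
344.622° > 158.218° ⇒ outside.

No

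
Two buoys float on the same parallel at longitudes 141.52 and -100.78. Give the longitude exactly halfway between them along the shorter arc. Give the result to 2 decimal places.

-159.63°

Signed shortest Δλ from +141.52° to -100.78° is +117.70°.
Midpoint longitude = +141.52° + (+117.70°)/2 = +141.52° + 58.85° = +200.37°.
Normalise into (−180°, 180°]: -159.63°.
(The naïve average (+141.52 + -100.78)/2 = 20.37° is on the wrong side of the globe.)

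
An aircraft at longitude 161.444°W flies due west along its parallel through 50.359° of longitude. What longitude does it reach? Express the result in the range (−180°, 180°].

148.197°E

Start at -161.444°; shift −50.359° → -211.803°.
-211.803° lies outside (−180°, 180°]; add 360° → +148.197°.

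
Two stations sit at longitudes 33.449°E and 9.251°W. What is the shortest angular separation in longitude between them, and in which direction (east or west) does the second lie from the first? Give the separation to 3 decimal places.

42.700° west

Raw difference: -9.251 − 33.449 = -42.7°.
Normalise into (−180°, 180°]: -42.7° stays -42.7°.
Negative ⇒ the second point lies to the west; separation 42.700°.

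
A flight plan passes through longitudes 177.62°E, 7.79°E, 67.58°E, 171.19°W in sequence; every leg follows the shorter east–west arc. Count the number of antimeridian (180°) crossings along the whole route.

1

Leg 1: +177.62° → +7.79°, shortest Δλ = -169.83° (west) — does not cross 180°.
Leg 2: +7.79° → +67.58°, shortest Δλ = 59.79° (east) — does not cross 180°.
Leg 3: +67.58° → -171.19°, shortest Δλ = 121.23° (east) — crosses 180°.
Total crossings: 1.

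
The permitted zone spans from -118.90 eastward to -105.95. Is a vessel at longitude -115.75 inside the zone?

Band width going east from -118.90° to -105.95°: ((-105.95 − -118.90) mod 360) = 12.95°.
Offset of -115.75° east of the west edge: ((-115.75 − -118.90) mod 360) = 3.15°.
3.15° ≤ 12.95° ⇒ inside.

Yes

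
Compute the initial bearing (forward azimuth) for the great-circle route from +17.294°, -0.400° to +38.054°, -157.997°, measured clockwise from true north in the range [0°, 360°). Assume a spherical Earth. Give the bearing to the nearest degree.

340°

Δλ = -157.997 − -0.400 = -157.597°.
θ = atan2( sin Δλ · cos φ₂ , cos φ₁ · sin φ₂ − sin φ₁ · cos φ₂ · cos Δλ )
  = atan2(-0.30010, 0.80495) = -20.447° → normalised to [0°, 360°): 339.553°.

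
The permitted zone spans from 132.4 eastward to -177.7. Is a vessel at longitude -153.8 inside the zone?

Band width going east from +132.4° to -177.7°: ((-177.7 − 132.4) mod 360) = 49.9°.
Offset of -153.8° east of the west edge: ((-153.8 − 132.4) mod 360) = 73.8°.
73.8° > 49.9° ⇒ outside.

No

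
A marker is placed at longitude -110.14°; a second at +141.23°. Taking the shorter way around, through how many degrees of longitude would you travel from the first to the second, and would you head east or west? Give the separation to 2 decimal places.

Raw difference: 141.23 − -110.14 = 251.37°.
Normalise into (−180°, 180°]: 251.37° − 360° = -108.63°.
Negative ⇒ the second point lies to the west; separation 108.63°.

108.63° west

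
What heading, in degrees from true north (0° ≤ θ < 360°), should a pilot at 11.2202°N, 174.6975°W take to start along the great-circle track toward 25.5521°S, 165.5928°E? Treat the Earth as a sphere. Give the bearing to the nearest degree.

Δλ = 165.5928 − -174.6975 = 340.2903°; wrapped into (−180°, 180°]: -19.7097°.
θ = atan2( sin Δλ · cos φ₂ , cos φ₁ · sin φ₂ − sin φ₁ · cos φ₂ · cos Δλ )
  = atan2(-0.30427, -0.58835) = -152.654° → normalised to [0°, 360°): 207.346°.

207°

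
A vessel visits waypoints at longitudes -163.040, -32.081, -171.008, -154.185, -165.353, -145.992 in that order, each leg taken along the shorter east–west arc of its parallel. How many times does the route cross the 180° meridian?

Leg 1: -163.040° → -32.081°, shortest Δλ = 130.959° (east) — does not cross 180°.
Leg 2: -32.081° → -171.008°, shortest Δλ = -138.927° (west) — does not cross 180°.
Leg 3: -171.008° → -154.185°, shortest Δλ = 16.823° (east) — does not cross 180°.
Leg 4: -154.185° → -165.353°, shortest Δλ = -11.168° (west) — does not cross 180°.
Leg 5: -165.353° → -145.992°, shortest Δλ = 19.361° (east) — does not cross 180°.
Total crossings: 0.

0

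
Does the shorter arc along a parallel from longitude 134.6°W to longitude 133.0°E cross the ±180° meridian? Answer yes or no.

Yes

Naïve |133.0 − -134.6| = 267.6° > 180°, so the shorter arc goes the other way round — across 180°.
Signed shortest Δλ = ((133.0 − -134.6 + 180) mod 360) − 180 = -92.4°.
Going west by 92.4° from -134.6° passes through 180° before reaching +133.0°.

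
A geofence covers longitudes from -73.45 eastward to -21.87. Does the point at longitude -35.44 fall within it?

Band width going east from -73.45° to -21.87°: ((-21.87 − -73.45) mod 360) = 51.58°.
Offset of -35.44° east of the west edge: ((-35.44 − -73.45) mod 360) = 38.01°.
38.01° ≤ 51.58° ⇒ inside.

Yes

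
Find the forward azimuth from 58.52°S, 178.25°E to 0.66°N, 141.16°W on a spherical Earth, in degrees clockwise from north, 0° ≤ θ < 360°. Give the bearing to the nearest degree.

Δλ = -141.16 − 178.25 = -319.41°; wrapped into (−180°, 180°]: 40.59°.
θ = atan2( sin Δλ · cos φ₂ , cos φ₁ · sin φ₂ − sin φ₁ · cos φ₂ · cos Δλ )
  = atan2(0.65060, 0.65359) = 44.868° → normalised to [0°, 360°): 44.868°.

45°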